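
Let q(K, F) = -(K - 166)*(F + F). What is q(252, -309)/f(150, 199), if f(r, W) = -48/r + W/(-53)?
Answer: -70421100/5399 ≈ -13043.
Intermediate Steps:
f(r, W) = -48/r - W/53 (f(r, W) = -48/r + W*(-1/53) = -48/r - W/53)
q(K, F) = -2*F*(-166 + K) (q(K, F) = -(-166 + K)*2*F = -2*F*(-166 + K))
q(252, -309)/f(150, 199) = (2*(-309)*(166 - 1*252))/(-48/150 - 1/53*199) = (2*(-309)*(166 - 252))/(-48*1/150 - 199/53) = (2*(-309)*(-86))/(-8/25 - 199/53) = 53148/(-5399/1325) = 53148*(-1325/5399) = -70421100/5399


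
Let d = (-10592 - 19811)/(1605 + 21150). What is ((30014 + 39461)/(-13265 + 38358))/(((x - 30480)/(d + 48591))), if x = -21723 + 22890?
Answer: -15363115158790/3347493097059 ≈ -4.5894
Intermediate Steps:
x = 1167
d = -30403/22755 ≈ -1.3361
((30014 + 39461)/(-13265 + 38358))/(((x - 30480)/(d + 48591))) = ((30014 + 39461)/(-13265 + 38358))/(((1167 - 30480)/(-30403/22755 + 48591))) = (69475/25093)/((-29313/1105657802/22755)) = (69475*(1/25093))/((-29313*22755/1105657802)) = 69475/(25093*(-667017315/1105657802)) = (69475/25093)*(-1105657802/667017315) = -15363115158790/3347493097059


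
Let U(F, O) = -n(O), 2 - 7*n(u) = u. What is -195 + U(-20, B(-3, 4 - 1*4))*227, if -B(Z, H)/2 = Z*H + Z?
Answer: -457/7 ≈ -65.286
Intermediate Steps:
n(u) = 2/7 - u/7
B(Z, H) = -2*Z - 2*H*Z (B(Z, H) = -2*(Z*H + Z) = -2*(H*Z + Z) = -2*(Z + H*Z) = -2*Z - 2*H*Z)
U(F, O) = -2/7 + O/7 (U(F, O) = -(2/7 - O/7) = -2/7 + O/7)
-195 + U(-20, B(-3, 4 - 1*4))*227 = -195 + (-2/7 + (-2*(-3)*(1 + (4 - 1*4)))/7)*227 = -195 + (-2/7 + (-2*(-3)*(1 + (4 - 4)))/7)*227 = -195 + (-2/7 + (-2*(-3)*(1 + 0))/7)*227 = -195 + (-2/7 + (-2*(-3)*1)/7)*227 = -195 + (-2/7 + (1/7)*6)*227 = -195 + (-2/7 + 6/7)*227 = -195 + (4/7)*227 = -195 + 908/7 = -457/7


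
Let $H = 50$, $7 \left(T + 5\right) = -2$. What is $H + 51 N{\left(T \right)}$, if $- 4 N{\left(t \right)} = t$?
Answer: $\frac{3287}{28} \approx 117.39$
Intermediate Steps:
$T = - \frac{37}{7}$ ($T = -5 + \frac{1}{7} \left(-2\right) = -5 - \frac{2}{7} = - \frac{37}{7} \approx -5.2857$)
$N{\left(t \right)} = - \frac{t}{4}$
$H + 51 N{\left(T \right)} = 50 + 51 \left(\left(- \frac{1}{4}\right) \left(- \frac{37}{7}\right)\right) = 50 + 51 \cdot \frac{37}{28} = 50 + \frac{1887}{28} = \frac{3287}{28}$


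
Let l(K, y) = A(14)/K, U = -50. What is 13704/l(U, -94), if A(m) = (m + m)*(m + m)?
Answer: -42825/49 ≈ -873.98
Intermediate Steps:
A(m) = 4*m**2 (A(m) = (2*m)*(2*m) = 4*m**2)
l(K, y) = 784/K (l(K, y) = (4*14**2)/K = (4*196)/K = 784/K)
13704/l(U, -94) = 13704/((784/(-50))) = 13704/((784*(-1/50))) = 13704/(-392/25) = 13704*(-25/392) = -42825/49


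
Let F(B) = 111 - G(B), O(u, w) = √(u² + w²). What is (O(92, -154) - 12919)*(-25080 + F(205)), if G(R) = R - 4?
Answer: 325171230 - 50340*√8045 ≈ 3.2066e+8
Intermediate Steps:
G(R) = -4 + R
F(B) = 115 - B (F(B) = 111 - (-4 + B) = 111 + (4 - B) = 115 - B)
(O(92, -154) - 12919)*(-25080 + F(205)) = (√(92² + (-154)²) - 12919)*(-25080 + (115 - 1*205)) = (√(8464 + 23716) - 12919)*(-25080 + (115 - 205)) = (√32180 - 12919)*(-25080 - 90) = (2*√8045 - 12919)*(-25170) = (-12919 + 2*√8045)*(-25170) = 325171230 - 50340*√8045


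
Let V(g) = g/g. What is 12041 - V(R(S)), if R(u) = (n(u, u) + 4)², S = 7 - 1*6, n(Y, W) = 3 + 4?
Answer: 12040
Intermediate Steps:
n(Y, W) = 7
S = 1 (S = 7 - 6 = 1)
R(u) = 121 (R(u) = (7 + 4)² = 11² = 121)
V(g) = 1
12041 - V(R(S)) = 12041 - 1*1 = 12041 - 1 = 12040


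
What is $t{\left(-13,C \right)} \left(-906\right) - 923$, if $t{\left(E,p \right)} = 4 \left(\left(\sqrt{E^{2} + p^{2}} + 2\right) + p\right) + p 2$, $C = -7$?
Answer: $29881 - 3624 \sqrt{218} \approx -23627.0$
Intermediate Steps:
$t{\left(E,p \right)} = 8 + 4 \sqrt{E^{2} + p^{2}} + 6 p$ ($t{\left(E,p \right)} = 4 \left(\left(2 + \sqrt{E^{2} + p^{2}}\right) + p\right) + 2 p = 4 \left(2 + p + \sqrt{E^{2} + p^{2}}\right) + 2 p = \left(8 + 4 p + 4 \sqrt{E^{2} + p^{2}}\right) + 2 p = 8 + 4 \sqrt{E^{2} + p^{2}} + 6 p$)
$t{\left(-13,C \right)} \left(-906\right) - 923 = \left(8 + 4 \sqrt{\left(-13\right)^{2} + \left(-7\right)^{2}} + 6 \left(-7\right)\right) \left(-906\right) - 923 = \left(8 + 4 \sqrt{169 + 49} - 42\right) \left(-906\right) - 923 = \left(8 + 4 \sqrt{218} - 42\right) \left(-906\right) - 923 = \left(-34 + 4 \sqrt{218}\right) \left(-906\right) - 923 = \left(30804 - 3624 \sqrt{218}\right) - 923 = 29881 - 3624 \sqrt{218}$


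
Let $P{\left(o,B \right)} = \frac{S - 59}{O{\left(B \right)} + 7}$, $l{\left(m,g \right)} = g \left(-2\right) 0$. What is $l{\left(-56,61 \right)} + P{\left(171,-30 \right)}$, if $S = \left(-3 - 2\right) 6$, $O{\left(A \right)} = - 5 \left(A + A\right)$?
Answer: $- \frac{89}{307} \approx -0.2899$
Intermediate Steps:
$l{\left(m,g \right)} = 0$ ($l{\left(m,g \right)} = - 2 g 0 = 0$)
$O{\left(A \right)} = - 10 A$ ($O{\left(A \right)} = - 5 \cdot 2 A = - 10 A$)
$S = -30$ ($S = \left(-5\right) 6 = -30$)
$P{\left(o,B \right)} = - \frac{89}{7 - 10 B}$ ($P{\left(o,B \right)} = \frac{-30 - 59}{- 10 B + 7} = - \frac{89}{7 - 10 B}$)
$l{\left(-56,61 \right)} + P{\left(171,-30 \right)} = 0 + \frac{89}{-7 + 10 \left(-30\right)} = 0 + \frac{89}{-7 - 300} = 0 + \frac{89}{-307} = 0 + 89 \left(- \frac{1}{307}\right) = 0 - \frac{89}{307} = - \frac{89}{307}$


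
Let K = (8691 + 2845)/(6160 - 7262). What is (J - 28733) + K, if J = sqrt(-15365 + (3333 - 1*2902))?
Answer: -15837651/551 + I*sqrt(14934) ≈ -28743.0 + 122.2*I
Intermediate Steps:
J = I*sqrt(14934) (J = sqrt(-15365 + (3333 - 2902)) = sqrt(-15365 + 431) = sqrt(-14934) = I*sqrt(14934) ≈ 122.2*I)
K = -5768/551 (K = 11536/(-1102) = 11536*(-1/1102) = -5768/551 ≈ -10.468)
(J - 28733) + K = (I*sqrt(14934) - 28733) - 5768/551 = (-28733 + I*sqrt(14934)) - 5768/551 = -15837651/551 + I*sqrt(14934)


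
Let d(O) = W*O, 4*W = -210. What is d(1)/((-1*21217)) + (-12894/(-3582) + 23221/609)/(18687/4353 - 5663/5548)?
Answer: 3918103170970097/307175028574386 ≈ 12.755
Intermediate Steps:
W = -105/2 (W = (¼)*(-210) = -105/2 ≈ -52.500)
d(O) = -105*O/2
d(1)/((-1*21217)) + (-12894/(-3582) + 23221/609)/(18687/4353 - 5663/5548) = (-105/2*1)/((-1*21217)) + (-12894/(-3582) + 23221/609)/(18687/4353 - 5663/5548) = -105/2/(-21217) + (-12894*(-1/3582) + 23221*(1/609))/(18687*(1/4353) - 5663*1/5548) = -105/2*(-1/21217) + (2149/597 + 23221/609)/(6229/1451 - 5663/5548) = 15/6062 + 1685742/(40397*(26341479/8050148)) = 15/6062 + (1685742/40397)*(8050148/26341479) = 15/6062 + 4523490863272/354705575721 = 3918103170970097/307175028574386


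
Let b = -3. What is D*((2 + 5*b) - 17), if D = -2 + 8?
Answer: -180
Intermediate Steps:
D = 6
D*((2 + 5*b) - 17) = 6*((2 + 5*(-3)) - 17) = 6*((2 - 15) - 17) = 6*(-13 - 17) = 6*(-30) = -180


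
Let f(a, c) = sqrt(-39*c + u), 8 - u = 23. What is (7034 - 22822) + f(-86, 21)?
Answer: -15788 + I*sqrt(834) ≈ -15788.0 + 28.879*I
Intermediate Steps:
u = -15 (u = 8 - 1*23 = 8 - 23 = -15)
f(a, c) = sqrt(-15 - 39*c) (f(a, c) = sqrt(-39*c - 15) = sqrt(-15 - 39*c))
(7034 - 22822) + f(-86, 21) = (7034 - 22822) + sqrt(-15 - 39*21) = -15788 + sqrt(-15 - 819) = -15788 + sqrt(-834) = -15788 + I*sqrt(834)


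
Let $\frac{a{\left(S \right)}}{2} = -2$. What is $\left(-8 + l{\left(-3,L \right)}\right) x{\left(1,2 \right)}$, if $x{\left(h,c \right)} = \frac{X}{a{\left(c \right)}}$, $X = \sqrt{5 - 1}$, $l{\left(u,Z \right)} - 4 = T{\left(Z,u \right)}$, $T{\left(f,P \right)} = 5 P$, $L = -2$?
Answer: $\frac{19}{2} \approx 9.5$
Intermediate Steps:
$l{\left(u,Z \right)} = 4 + 5 u$
$a{\left(S \right)} = -4$ ($a{\left(S \right)} = 2 \left(-2\right) = -4$)
$X = 2$ ($X = \sqrt{4} = 2$)
$x{\left(h,c \right)} = - \frac{1}{2}$ ($x{\left(h,c \right)} = \frac{2}{-4} = 2 \left(- \frac{1}{4}\right) = - \frac{1}{2}$)
$\left(-8 + l{\left(-3,L \right)}\right) x{\left(1,2 \right)} = \left(-8 + \left(4 + 5 \left(-3\right)\right)\right) \left(- \frac{1}{2}\right) = \left(-8 + \left(4 - 15\right)\right) \left(- \frac{1}{2}\right) = \left(-8 - 11\right) \left(- \frac{1}{2}\right) = \left(-19\right) \left(- \frac{1}{2}\right) = \frac{19}{2}$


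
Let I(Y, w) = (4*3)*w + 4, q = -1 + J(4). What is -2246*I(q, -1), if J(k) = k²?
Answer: 17968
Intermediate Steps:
q = 15 (q = -1 + 4² = -1 + 16 = 15)
I(Y, w) = 4 + 12*w (I(Y, w) = 12*w + 4 = 4 + 12*w)
-2246*I(q, -1) = -2246*(4 + 12*(-1)) = -2246*(4 - 12) = -2246*(-8) = 17968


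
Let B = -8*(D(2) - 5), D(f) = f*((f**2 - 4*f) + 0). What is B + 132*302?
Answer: 39968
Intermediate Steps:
D(f) = f*(f**2 - 4*f)
B = 104 (B = -8*(2**2*(-4 + 2) - 5) = -8*(4*(-2) - 5) = -8*(-8 - 5) = -8*(-13) = 104)
B + 132*302 = 104 + 132*302 = 104 + 39864 = 39968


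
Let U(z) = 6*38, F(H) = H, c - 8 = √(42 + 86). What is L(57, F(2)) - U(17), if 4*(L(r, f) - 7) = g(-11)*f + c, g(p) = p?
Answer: -449/2 + 2*√2 ≈ -221.67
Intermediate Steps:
c = 8 + 8*√2 (c = 8 + √(42 + 86) = 8 + √128 = 8 + 8*√2 ≈ 19.314)
L(r, f) = 9 + 2*√2 - 11*f/4 (L(r, f) = 7 + (-11*f + (8 + 8*√2))/4 = 7 + (8 - 11*f + 8*√2)/4 = 7 + (2 + 2*√2 - 11*f/4) = 9 + 2*√2 - 11*f/4)
U(z) = 228
L(57, F(2)) - U(17) = (9 + 2*√2 - 11/4*2) - 1*228 = (9 + 2*√2 - 11/2) - 228 = (7/2 + 2*√2) - 228 = -449/2 + 2*√2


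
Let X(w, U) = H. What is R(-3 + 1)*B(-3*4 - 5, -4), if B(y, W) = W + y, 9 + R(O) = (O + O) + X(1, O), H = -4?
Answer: 357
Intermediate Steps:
X(w, U) = -4
R(O) = -13 + 2*O (R(O) = -9 + ((O + O) - 4) = -9 + (2*O - 4) = -9 + (-4 + 2*O) = -13 + 2*O)
R(-3 + 1)*B(-3*4 - 5, -4) = (-13 + 2*(-3 + 1))*(-4 + (-3*4 - 5)) = (-13 + 2*(-2))*(-4 + (-12 - 5)) = (-13 - 4)*(-4 - 17) = -17*(-21) = 357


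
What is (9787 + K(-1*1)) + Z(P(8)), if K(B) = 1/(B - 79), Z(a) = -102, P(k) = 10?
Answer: 774799/80 ≈ 9685.0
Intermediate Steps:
K(B) = 1/(-79 + B)
(9787 + K(-1*1)) + Z(P(8)) = (9787 + 1/(-79 - 1*1)) - 102 = (9787 + 1/(-79 - 1)) - 102 = (9787 + 1/(-80)) - 102 = (9787 - 1/80) - 102 = 782959/80 - 102 = 774799/80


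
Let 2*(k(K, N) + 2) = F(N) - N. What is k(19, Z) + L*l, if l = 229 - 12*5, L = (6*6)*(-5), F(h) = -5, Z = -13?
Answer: -30418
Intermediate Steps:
k(K, N) = -9/2 - N/2 (k(K, N) = -2 + (-5 - N)/2 = -2 + (-5/2 - N/2) = -9/2 - N/2)
L = -180 (L = 36*(-5) = -180)
l = 169 (l = 229 - 60 = 169)
k(19, Z) + L*l = (-9/2 - ½*(-13)) - 180*169 = (-9/2 + 13/2) - 30420 = 2 - 30420 = -30418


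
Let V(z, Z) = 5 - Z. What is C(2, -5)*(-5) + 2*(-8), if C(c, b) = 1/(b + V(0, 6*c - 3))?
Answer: -139/9 ≈ -15.444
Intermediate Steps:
C(c, b) = 1/(8 + b - 6*c) (C(c, b) = 1/(b + (5 - (6*c - 3))) = 1/(b + (5 - (-3 + 6*c))) = 1/(b + (5 + (3 - 6*c))) = 1/(b + (8 - 6*c)) = 1/(8 + b - 6*c))
C(2, -5)*(-5) + 2*(-8) = -5/(8 - 5 - 6*2) + 2*(-8) = -5/(8 - 5 - 12) - 16 = -5/(-9) - 16 = -1/9*(-5) - 16 = 5/9 - 16 = -139/9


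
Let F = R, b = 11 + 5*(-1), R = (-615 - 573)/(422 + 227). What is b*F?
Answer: -648/59 ≈ -10.983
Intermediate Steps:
R = -108/59 (R = -1188/649 = -1188*1/649 = -108/59 ≈ -1.8305)
b = 6 (b = 11 - 5 = 6)
F = -108/59 ≈ -1.8305
b*F = 6*(-108/59) = -648/59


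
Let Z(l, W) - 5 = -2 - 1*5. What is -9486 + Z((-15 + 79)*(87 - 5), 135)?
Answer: -9488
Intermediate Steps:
Z(l, W) = -2 (Z(l, W) = 5 + (-2 - 1*5) = 5 + (-2 - 5) = 5 - 7 = -2)
-9486 + Z((-15 + 79)*(87 - 5), 135) = -9486 - 2 = -9488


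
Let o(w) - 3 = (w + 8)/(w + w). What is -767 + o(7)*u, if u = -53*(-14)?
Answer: 2254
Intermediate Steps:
u = 742
o(w) = 3 + (8 + w)/(2*w) (o(w) = 3 + (w + 8)/(w + w) = 3 + (8 + w)/((2*w)) = 3 + (8 + w)*(1/(2*w)) = 3 + (8 + w)/(2*w))
-767 + o(7)*u = -767 + (7/2 + 4/7)*742 = -767 + (57/14)*742 = -767 + 3021 = 2254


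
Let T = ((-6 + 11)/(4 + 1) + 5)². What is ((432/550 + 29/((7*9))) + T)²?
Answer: 416390150089/300155625 ≈ 1387.2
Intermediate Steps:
T = 36 (T = (5/5 + 5)² = (5*(⅕) + 5)² = (1 + 5)² = 6² = 36)
((432/550 + 29/((7*9))) + T)² = ((432/550 + 29/((7*9))) + 36)² = ((432*(1/550) + 29/63) + 36)² = ((216/275 + 29*(1/63)) + 36)² = ((216/275 + 29/63) + 36)² = (21583/17325 + 36)² = (645283/17325)² = 416390150089/300155625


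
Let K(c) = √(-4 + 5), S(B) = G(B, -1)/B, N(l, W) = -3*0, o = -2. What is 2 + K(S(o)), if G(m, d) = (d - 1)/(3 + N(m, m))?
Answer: 3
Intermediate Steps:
N(l, W) = 0
G(m, d) = -⅓ + d/3 (G(m, d) = (d - 1)/(3 + 0) = (-1 + d)/3 = (-1 + d)*(⅓) = -⅓ + d/3)
S(B) = -2/(3*B) (S(B) = (-⅓ + (⅓)*(-1))/B = (-⅓ - ⅓)/B = -2/(3*B))
K(c) = 1 (K(c) = √1 = 1)
2 + K(S(o)) = 2 + 1 = 3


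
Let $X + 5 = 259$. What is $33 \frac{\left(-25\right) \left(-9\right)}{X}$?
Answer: $\frac{7425}{254} \approx 29.232$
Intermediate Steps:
$X = 254$ ($X = -5 + 259 = 254$)
$33 \frac{\left(-25\right) \left(-9\right)}{X} = 33 \frac{\left(-25\right) \left(-9\right)}{254} = 33 \cdot 225 \cdot \frac{1}{254} = 33 \cdot \frac{225}{254} = \frac{7425}{254}$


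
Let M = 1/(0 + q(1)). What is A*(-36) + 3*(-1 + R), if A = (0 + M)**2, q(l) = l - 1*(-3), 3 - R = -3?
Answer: 51/4 ≈ 12.750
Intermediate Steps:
R = 6 (R = 3 - 1*(-3) = 3 + 3 = 6)
q(l) = 3 + l (q(l) = l + 3 = 3 + l)
M = 1/4 (M = 1/(0 + (3 + 1)) = 1/(0 + 4) = 1/4 ≈ 0.25000)
A = 1/16 (A = (0 + 1/4)**2 = (1/4)**2 = 1/16 ≈ 0.062500)
A*(-36) + 3*(-1 + R) = (1/16)*(-36) + 3*(-1 + 6) = -9/4 + 3*5 = -9/4 + 15 = 51/4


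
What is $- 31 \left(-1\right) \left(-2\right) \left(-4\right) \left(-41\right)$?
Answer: $-10168$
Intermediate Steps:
$- 31 \left(-1\right) \left(-2\right) \left(-4\right) \left(-41\right) = - 31 \cdot 2 \left(-4\right) \left(-41\right) = \left(-31\right) \left(-8\right) \left(-41\right) = 248 \left(-41\right) = -10168$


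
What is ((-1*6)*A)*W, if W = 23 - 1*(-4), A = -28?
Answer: 4536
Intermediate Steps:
W = 27 (W = 23 + 4 = 27)
((-1*6)*A)*W = (-1*6*(-28))*27 = -6*(-28)*27 = 168*27 = 4536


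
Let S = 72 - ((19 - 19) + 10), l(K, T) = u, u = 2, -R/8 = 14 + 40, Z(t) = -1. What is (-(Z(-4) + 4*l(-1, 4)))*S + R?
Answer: -866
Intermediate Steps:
R = -432 (R = -8*(14 + 40) = -8*54 = -432)
l(K, T) = 2
S = 62 (S = 72 - (0 + 10) = 72 - 1*10 = 72 - 10 = 62)
(-(Z(-4) + 4*l(-1, 4)))*S + R = -(-1 + 4*2)*62 - 432 = -(-1 + 8)*62 - 432 = -1*7*62 - 432 = -7*62 - 432 = -434 - 432 = -866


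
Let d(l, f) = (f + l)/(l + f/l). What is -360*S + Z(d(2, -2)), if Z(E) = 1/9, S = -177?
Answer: 573481/9 ≈ 63720.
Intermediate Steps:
d(l, f) = (f + l)/(l + f/l)
Z(E) = 1/9
-360*S + Z(d(2, -2)) = -360*(-177) + 1/9 = 63720 + 1/9 = 573481/9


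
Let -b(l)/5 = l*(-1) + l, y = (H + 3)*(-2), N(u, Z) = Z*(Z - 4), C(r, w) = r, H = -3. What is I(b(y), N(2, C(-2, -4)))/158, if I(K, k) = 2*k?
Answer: 12/79 ≈ 0.15190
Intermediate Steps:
N(u, Z) = Z*(-4 + Z)
y = 0 (y = (-3 + 3)*(-2) = 0*(-2) = 0)
b(l) = 0 (b(l) = -5*(l*(-1) + l) = -5*(-l + l) = -5*0 = 0)
I(b(y), N(2, C(-2, -4)))/158 = (2*(-2*(-4 - 2)))/158 = (2*(-2*(-6)))*(1/158) = (2*12)*(1/158) = 24*(1/158) = 12/79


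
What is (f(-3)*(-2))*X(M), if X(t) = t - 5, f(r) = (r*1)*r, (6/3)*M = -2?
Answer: 108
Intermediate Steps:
M = -1 (M = (½)*(-2) = -1)
f(r) = r² (f(r) = r*r = r²)
X(t) = -5 + t
(f(-3)*(-2))*X(M) = ((-3)²*(-2))*(-5 - 1) = (9*(-2))*(-6) = -18*(-6) = 108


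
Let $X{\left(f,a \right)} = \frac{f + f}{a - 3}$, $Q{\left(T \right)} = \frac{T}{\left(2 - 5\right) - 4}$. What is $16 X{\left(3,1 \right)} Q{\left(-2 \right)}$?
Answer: $- \frac{96}{7} \approx -13.714$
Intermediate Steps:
$Q{\left(T \right)} = - \frac{T}{7}$ ($Q{\left(T \right)} = \frac{T}{-3 - 4} = \frac{T}{-7} = T \left(- \frac{1}{7}\right) = - \frac{T}{7}$)
$X{\left(f,a \right)} = \frac{2 f}{-3 + a}$
$16 X{\left(3,1 \right)} Q{\left(-2 \right)} = 16 \cdot 2 \cdot 3 \frac{1}{-3 + 1} \left(\left(- \frac{1}{7}\right) \left(-2\right)\right) = 16 \cdot 2 \cdot 3 \frac{1}{-2} \cdot \frac{2}{7} = 16 \cdot 2 \cdot 3 \left(- \frac{1}{2}\right) \frac{2}{7} = 16 \left(\left(-3\right) \frac{2}{7}\right) = 16 \left(- \frac{6}{7}\right) = - \frac{96}{7}$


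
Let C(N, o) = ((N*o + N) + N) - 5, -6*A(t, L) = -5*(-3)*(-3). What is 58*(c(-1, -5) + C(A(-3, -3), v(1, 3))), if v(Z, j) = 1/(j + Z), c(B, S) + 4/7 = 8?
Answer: 31349/28 ≈ 1119.6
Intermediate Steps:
c(B, S) = 52/7 (c(B, S) = -4/7 + 8 = 52/7)
A(t, L) = 15/2 (A(t, L) = -(-5*(-3))*(-3)/6 = -5*(-3)/2 = -⅙*(-45) = 15/2)
v(Z, j) = 1/(Z + j)
C(N, o) = -5 + 2*N + N*o (C(N, o) = ((N + N*o) + N) - 5 = (2*N + N*o) - 5 = -5 + 2*N + N*o)
58*(c(-1, -5) + C(A(-3, -3), v(1, 3))) = 58*(52/7 + (-5 + 2*(15/2) + 15/(2*(1 + 3)))) = 58*(52/7 + (-5 + 15 + (15/2)/4)) = 58*(52/7 + (-5 + 15 + (15/2)*(¼))) = 58*(52/7 + (-5 + 15 + 15/8)) = 58*(52/7 + 95/8) = 58*(1081/56) = 31349/28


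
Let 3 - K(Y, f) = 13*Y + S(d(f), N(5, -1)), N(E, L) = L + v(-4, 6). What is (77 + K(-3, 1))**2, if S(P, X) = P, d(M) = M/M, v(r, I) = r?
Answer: 13924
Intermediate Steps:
d(M) = 1
N(E, L) = -4 + L (N(E, L) = L - 4 = -4 + L)
K(Y, f) = 2 - 13*Y (K(Y, f) = 3 - (13*Y + 1) = 3 - (1 + 13*Y) = 3 + (-1 - 13*Y) = 2 - 13*Y)
(77 + K(-3, 1))**2 = (77 + (2 - 13*(-3)))**2 = (77 + (2 + 39))**2 = (77 + 41)**2 = 118**2 = 13924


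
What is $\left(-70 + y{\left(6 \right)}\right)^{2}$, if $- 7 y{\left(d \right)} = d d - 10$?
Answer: $\frac{266256}{49} \approx 5433.8$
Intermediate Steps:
$y{\left(d \right)} = \frac{10}{7} - \frac{d^{2}}{7}$ ($y{\left(d \right)} = - \frac{d d - 10}{7} = - \frac{d^{2} - 10}{7} = - \frac{-10 + d^{2}}{7} = \frac{10}{7} - \frac{d^{2}}{7}$)
$\left(-70 + y{\left(6 \right)}\right)^{2} = \left(-70 + \left(\frac{10}{7} - \frac{6^{2}}{7}\right)\right)^{2} = \left(-70 + \left(\frac{10}{7} - \frac{36}{7}\right)\right)^{2} = \left(-70 - \frac{26}{7}\right)^{2} = \left(- \frac{516}{7}\right)^{2} = \frac{266256}{49}$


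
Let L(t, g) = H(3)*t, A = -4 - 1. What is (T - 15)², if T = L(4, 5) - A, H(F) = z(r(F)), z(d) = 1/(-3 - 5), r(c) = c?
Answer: 441/4 ≈ 110.25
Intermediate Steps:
A = -5
z(d) = -⅛ (z(d) = 1/(-8) = -⅛)
H(F) = -⅛
L(t, g) = -t/8
T = 9/2 (T = -⅛*4 - 1*(-5) = -½ + 5 = 9/2 ≈ 4.5000)
(T - 15)² = (9/2 - 15)² = (-21/2)² = 441/4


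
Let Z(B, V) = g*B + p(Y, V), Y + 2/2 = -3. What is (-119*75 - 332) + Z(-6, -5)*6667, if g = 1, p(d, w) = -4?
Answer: -75927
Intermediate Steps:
Y = -4 (Y = -1 - 3 = -4)
Z(B, V) = -4 + B (Z(B, V) = 1*B - 4 = B - 4 = -4 + B)
(-119*75 - 332) + Z(-6, -5)*6667 = (-119*75 - 332) + (-4 - 6)*6667 = (-8925 - 332) - 10*6667 = -9257 - 66670 = -75927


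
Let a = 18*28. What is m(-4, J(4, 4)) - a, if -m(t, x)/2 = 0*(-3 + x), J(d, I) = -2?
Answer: -504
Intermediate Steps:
m(t, x) = 0 (m(t, x) = -0*(-3 + x) = -2*0 = 0)
a = 504
m(-4, J(4, 4)) - a = 0 - 1*504 = 0 - 504 = -504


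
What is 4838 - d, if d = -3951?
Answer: 8789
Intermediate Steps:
4838 - d = 4838 - 1*(-3951) = 4838 + 3951 = 8789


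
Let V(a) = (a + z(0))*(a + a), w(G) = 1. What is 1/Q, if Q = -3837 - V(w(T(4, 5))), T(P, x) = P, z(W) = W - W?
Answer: -1/3839 ≈ -0.00026048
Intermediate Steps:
z(W) = 0
V(a) = 2*a**2 (V(a) = (a + 0)*(a + a) = a*(2*a) = 2*a**2)
Q = -3839 (Q = -3837 - 2*1**2 = -3837 - 2 = -3839)
1/Q = 1/(-3839) = -1/3839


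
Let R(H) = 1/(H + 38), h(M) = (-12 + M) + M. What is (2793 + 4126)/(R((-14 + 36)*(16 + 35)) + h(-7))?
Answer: -8026040/30159 ≈ -266.12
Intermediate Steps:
h(M) = -12 + 2*M
R(H) = 1/(38 + H)
(2793 + 4126)/(R((-14 + 36)*(16 + 35)) + h(-7)) = (2793 + 4126)/(1/(38 + (-14 + 36)*(16 + 35)) + (-12 + 2*(-7))) = 6919/(1/(38 + 22*51) + (-12 - 14)) = 6919/(1/(38 + 1122) - 26) = 6919/(1/1160 - 26) = 6919/(-30159/1160) = 6919*(-1160/30159) = -8026040/30159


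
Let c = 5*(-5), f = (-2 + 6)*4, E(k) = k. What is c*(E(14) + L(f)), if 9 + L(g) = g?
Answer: -525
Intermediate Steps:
f = 16 (f = 4*4 = 16)
L(g) = -9 + g
c = -25
c*(E(14) + L(f)) = -25*(14 + (-9 + 16)) = -25*(14 + 7) = -25*21 = -525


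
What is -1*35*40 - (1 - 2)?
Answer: -1399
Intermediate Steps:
-1*35*40 - (1 - 2) = -35*40 - 1*(-1) = -1400 + 1 = -1399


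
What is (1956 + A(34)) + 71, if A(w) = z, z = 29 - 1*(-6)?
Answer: 2062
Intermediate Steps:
z = 35 (z = 29 + 6 = 35)
A(w) = 35
(1956 + A(34)) + 71 = (1956 + 35) + 71 = 1991 + 71 = 2062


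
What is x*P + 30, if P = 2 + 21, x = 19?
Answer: 467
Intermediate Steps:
P = 23
x*P + 30 = 19*23 + 30 = 437 + 30 = 467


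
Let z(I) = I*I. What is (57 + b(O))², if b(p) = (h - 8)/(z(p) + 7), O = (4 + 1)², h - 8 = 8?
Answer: 20286016/6241 ≈ 3250.4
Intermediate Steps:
z(I) = I²
h = 16 (h = 8 + 8 = 16)
O = 25 (O = 5² = 25)
b(p) = 8/(7 + p²) (b(p) = (16 - 8)/(p² + 7) = 8/(7 + p²))
(57 + b(O))² = (57 + 8/(7 + 25²))² = (57 + 8/(7 + 625))² = (57 + 8/632)² = (57 + 8*(1/632))² = (57 + 1/79)² = (4504/79)² = 20286016/6241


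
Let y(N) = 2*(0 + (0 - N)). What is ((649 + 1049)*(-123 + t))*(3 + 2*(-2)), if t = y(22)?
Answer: 283566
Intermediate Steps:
y(N) = -2*N (y(N) = 2*(0 - N) = 2*(-N) = -2*N)
t = -44 (t = -2*22 = -44)
((649 + 1049)*(-123 + t))*(3 + 2*(-2)) = ((649 + 1049)*(-123 - 44))*(3 + 2*(-2)) = (1698*(-167))*(3 - 4) = -283566*(-1) = 283566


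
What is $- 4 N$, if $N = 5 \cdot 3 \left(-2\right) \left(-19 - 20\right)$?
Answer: $-4680$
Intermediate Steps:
$N = 1170$ ($N = 15 \left(-2\right) \left(-39\right) = \left(-30\right) \left(-39\right) = 1170$)
$- 4 N = \left(-4\right) 1170 = -4680$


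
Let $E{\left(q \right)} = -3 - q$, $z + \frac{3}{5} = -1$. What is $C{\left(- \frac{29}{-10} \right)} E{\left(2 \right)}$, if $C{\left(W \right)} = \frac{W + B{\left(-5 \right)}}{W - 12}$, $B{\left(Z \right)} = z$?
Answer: $\frac{5}{7} \approx 0.71429$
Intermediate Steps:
$z = - \frac{8}{5}$ ($z = - \frac{3}{5} - 1 = - \frac{8}{5} \approx -1.6$)
$B{\left(Z \right)} = - \frac{8}{5}$
$C{\left(W \right)} = \frac{- \frac{8}{5} + W}{-12 + W}$ ($C{\left(W \right)} = \frac{W - \frac{8}{5}}{W - 12} = \frac{- \frac{8}{5} + W}{-12 + W}$)
$C{\left(- \frac{29}{-10} \right)} E{\left(2 \right)} = \frac{- \frac{8}{5} - \frac{29}{-10}}{-12 - \frac{29}{-10}} \left(-3 - 2\right) = \frac{- \frac{8}{5} - - \frac{29}{10}}{-12 - - \frac{29}{10}} \left(-3 - 2\right) = \frac{- \frac{8}{5} + \frac{29}{10}}{-12 + \frac{29}{10}} \left(-5\right) = \frac{1}{- \frac{91}{10}} \cdot \frac{13}{10} \left(-5\right) = \left(- \frac{10}{91}\right) \frac{13}{10} \left(-5\right) = \left(- \frac{1}{7}\right) \left(-5\right) = \frac{5}{7}$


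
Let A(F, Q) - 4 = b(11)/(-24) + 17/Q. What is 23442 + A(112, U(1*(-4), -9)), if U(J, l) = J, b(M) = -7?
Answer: 562609/24 ≈ 23442.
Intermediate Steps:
A(F, Q) = 103/24 + 17/Q (A(F, Q) = 4 + (-7/(-24) + 17/Q) = 4 + (-7*(-1/24) + 17/Q) = 4 + (7/24 + 17/Q) = 103/24 + 17/Q)
23442 + A(112, U(1*(-4), -9)) = 23442 + (103/24 + 17/((1*(-4)))) = 23442 + (103/24 + 17/(-4)) = 23442 + (103/24 + 17*(-¼)) = 23442 + (103/24 - 17/4) = 23442 + 1/24 = 562609/24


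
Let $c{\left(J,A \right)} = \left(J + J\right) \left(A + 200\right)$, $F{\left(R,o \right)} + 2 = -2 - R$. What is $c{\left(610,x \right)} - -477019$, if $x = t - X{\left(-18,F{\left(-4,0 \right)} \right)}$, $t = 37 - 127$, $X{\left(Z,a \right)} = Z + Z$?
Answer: $655139$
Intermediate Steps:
$F{\left(R,o \right)} = -4 - R$ ($F{\left(R,o \right)} = -2 - \left(2 + R\right) = -4 - R$)
$X{\left(Z,a \right)} = 2 Z$
$t = -90$ ($t = 37 - 127 = -90$)
$x = -54$ ($x = -90 - 2 \left(-18\right) = -90 - -36 = -90 + 36 = -54$)
$c{\left(J,A \right)} = 2 J \left(200 + A\right)$
$c{\left(610,x \right)} - -477019 = 2 \cdot 610 \left(200 - 54\right) - -477019 = 2 \cdot 610 \cdot 146 + 477019 = 178120 + 477019 = 655139$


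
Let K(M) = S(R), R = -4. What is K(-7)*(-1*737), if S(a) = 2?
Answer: -1474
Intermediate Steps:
K(M) = 2
K(-7)*(-1*737) = 2*(-1*737) = 2*(-737) = -1474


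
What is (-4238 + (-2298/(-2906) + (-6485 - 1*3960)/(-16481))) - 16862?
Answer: -505245329046/23946893 ≈ -21099.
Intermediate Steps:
(-4238 + (-2298/(-2906) + (-6485 - 1*3960)/(-16481))) - 16862 = (-4238 + (-2298*(-1/2906) + (-6485 - 3960)*(-1/16481))) - 16862 = (-4238 + (1149/1453 - 10445*(-1/16481))) - 16862 = (-4238 + (1149/1453 + 10445/16481)) - 16862 = (-4238 + 34113254/23946893) - 16862 = -101452819280/23946893 - 16862 = -505245329046/23946893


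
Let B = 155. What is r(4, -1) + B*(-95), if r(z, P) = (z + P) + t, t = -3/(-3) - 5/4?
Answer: -58889/4 ≈ -14722.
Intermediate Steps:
t = -¼ (t = -3*(-⅓) - 5*¼ = 1 - 5/4 = -¼ ≈ -0.25000)
r(z, P) = -¼ + P + z (r(z, P) = (z + P) - ¼ = (P + z) - ¼ = -¼ + P + z)
r(4, -1) + B*(-95) = (-¼ - 1 + 4) + 155*(-95) = 11/4 - 14725 = -58889/4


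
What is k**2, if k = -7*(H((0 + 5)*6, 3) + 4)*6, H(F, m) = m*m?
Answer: 298116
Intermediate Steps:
H(F, m) = m**2
k = -546 (k = -7*(3**2 + 4)*6 = -7*(9 + 4)*6 = -91*6 = -7*78 = -546)
k**2 = (-546)**2 = 298116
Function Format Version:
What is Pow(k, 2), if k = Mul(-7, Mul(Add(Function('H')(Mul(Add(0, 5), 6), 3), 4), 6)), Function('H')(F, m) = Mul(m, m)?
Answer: 298116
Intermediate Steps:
Function('H')(F, m) = Pow(m, 2)
k = -546 (k = Mul(-7, Mul(Add(Pow(3, 2), 4), 6)) = Mul(-7, Mul(Add(9, 4), 6)) = Mul(-7, Mul(13, 6)) = Mul(-7, 78) = -546)
Pow(k, 2) = Pow(-546, 2) = 298116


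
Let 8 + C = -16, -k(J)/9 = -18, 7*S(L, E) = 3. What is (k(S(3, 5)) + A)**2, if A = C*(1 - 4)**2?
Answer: 2916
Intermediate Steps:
S(L, E) = 3/7 (S(L, E) = (1/7)*3 = 3/7)
k(J) = 162 (k(J) = -9*(-18) = 162)
C = -24 (C = -8 - 16 = -24)
A = -216 (A = -24*(1 - 4)**2 = -24*(-3)**2 = -24*9 = -216)
(k(S(3, 5)) + A)**2 = (162 - 216)**2 = (-54)**2 = 2916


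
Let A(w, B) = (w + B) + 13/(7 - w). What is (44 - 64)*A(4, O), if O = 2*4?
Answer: -980/3 ≈ -326.67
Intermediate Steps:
O = 8
A(w, B) = B + w + 13/(7 - w) (A(w, B) = (B + w) + 13/(7 - w) = B + w + 13/(7 - w))
(44 - 64)*A(4, O) = (44 - 64)*((-13 + 4**2 - 7*8 - 7*4 + 8*4)/(-7 + 4)) = -20*(-13 + 16 - 56 - 28 + 32)/(-3) = -(-20)*(-49)/3 = -20*49/3 = -980/3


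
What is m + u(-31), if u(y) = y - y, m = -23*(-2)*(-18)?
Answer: -828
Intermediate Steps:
m = -828 (m = 46*(-18) = -828)
u(y) = 0
m + u(-31) = -828 + 0 = -828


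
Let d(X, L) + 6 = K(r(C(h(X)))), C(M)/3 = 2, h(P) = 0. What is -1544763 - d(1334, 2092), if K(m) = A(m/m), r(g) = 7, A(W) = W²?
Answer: -1544758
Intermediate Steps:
C(M) = 6 (C(M) = 3*2 = 6)
K(m) = 1 (K(m) = (m/m)² = 1² = 1)
d(X, L) = -5 (d(X, L) = -6 + 1 = -5)
-1544763 - d(1334, 2092) = -1544763 - 1*(-5) = -1544763 + 5 = -1544758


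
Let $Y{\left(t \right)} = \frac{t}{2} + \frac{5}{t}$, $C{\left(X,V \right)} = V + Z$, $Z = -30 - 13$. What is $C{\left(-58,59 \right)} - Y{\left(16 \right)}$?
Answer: $\frac{123}{16} \approx 7.6875$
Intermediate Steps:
$Z = -43$ ($Z = -30 - 13 = -43$)
$C{\left(X,V \right)} = -43 + V$ ($C{\left(X,V \right)} = V - 43 = -43 + V$)
$Y{\left(t \right)} = \frac{t}{2} + \frac{5}{t}$ ($Y{\left(t \right)} = t \frac{1}{2} + \frac{5}{t} = \frac{t}{2} + \frac{5}{t}$)
$C{\left(-58,59 \right)} - Y{\left(16 \right)} = \left(-43 + 59\right) - \left(\frac{1}{2} \cdot 16 + \frac{5}{16}\right) = 16 - \left(8 + 5 \cdot \frac{1}{16}\right) = 16 - \left(8 + \frac{5}{16}\right) = 16 - \frac{133}{16} = \frac{123}{16}$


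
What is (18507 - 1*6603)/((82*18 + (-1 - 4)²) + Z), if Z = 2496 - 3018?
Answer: 11904/979 ≈ 12.159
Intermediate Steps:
Z = -522
(18507 - 1*6603)/((82*18 + (-1 - 4)²) + Z) = (18507 - 1*6603)/((82*18 + (-1 - 4)²) - 522) = (18507 - 6603)/((1476 + (-5)²) - 522) = 11904/((1476 + 25) - 522) = 11904/(1501 - 522) = 11904/979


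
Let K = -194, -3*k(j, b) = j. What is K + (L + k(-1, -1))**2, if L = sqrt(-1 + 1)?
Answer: -1745/9 ≈ -193.89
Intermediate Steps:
k(j, b) = -j/3
L = 0 (L = sqrt(0) = 0)
K + (L + k(-1, -1))**2 = -194 + (0 - 1/3*(-1))**2 = -194 + (0 + 1/3)**2 = -194 + (1/3)**2 = -194 + 1/9 = -1745/9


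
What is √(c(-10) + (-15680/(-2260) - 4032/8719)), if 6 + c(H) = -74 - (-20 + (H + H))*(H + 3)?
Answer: 2*I*√85792559920870/985247 ≈ 18.802*I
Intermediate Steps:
c(H) = -80 - (-20 + 2*H)*(3 + H) (c(H) = -6 + (-74 - (-20 + (H + H))*(H + 3)) = -6 + (-74 - (-20 + 2*H)*(3 + H)) = -80 - (-20 + 2*H)*(3 + H))
√(c(-10) + (-15680/(-2260) - 4032/8719)) = √((-20 - 2*(-10)² + 14*(-10)) + (-15680/(-2260) - 4032/8719)) = √((-20 - 2*100 - 140) + (-15680*(-1/2260) - 4032*1/8719)) = √((-20 - 200 - 140) + (784/113 - 4032/8719)) = √(-360 + 6380080/985247) = √(-348308840/985247) = 2*I*√85792559920870/985247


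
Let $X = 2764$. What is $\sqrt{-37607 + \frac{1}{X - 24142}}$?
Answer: $\frac{i \sqrt{17187109191966}}{21378} \approx 193.93 i$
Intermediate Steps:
$\sqrt{-37607 + \frac{1}{X - 24142}} = \sqrt{-37607 + \frac{1}{2764 - 24142}} = \sqrt{-37607 + \frac{1}{-21378}} = \sqrt{-37607 - \frac{1}{21378}} = \sqrt{- \frac{803962447}{21378}} = \frac{i \sqrt{17187109191966}}{21378}$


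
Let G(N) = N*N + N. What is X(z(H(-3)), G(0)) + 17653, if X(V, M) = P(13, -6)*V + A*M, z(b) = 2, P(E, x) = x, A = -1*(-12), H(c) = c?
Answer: 17641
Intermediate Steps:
A = 12
G(N) = N + N² (G(N) = N² + N = N + N²)
X(V, M) = -6*V + 12*M
X(z(H(-3)), G(0)) + 17653 = (-6*2 + 12*(0*(1 + 0))) + 17653 = (-12 + 12*(0*1)) + 17653 = (-12 + 12*0) + 17653 = (-12 + 0) + 17653 = -12 + 17653 = 17641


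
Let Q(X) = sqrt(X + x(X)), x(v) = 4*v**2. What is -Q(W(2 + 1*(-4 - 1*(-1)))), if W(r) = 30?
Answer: -11*sqrt(30) ≈ -60.250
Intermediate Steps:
Q(X) = sqrt(X + 4*X**2)
-Q(W(2 + 1*(-4 - 1*(-1)))) = -sqrt(30*(1 + 4*30)) = -sqrt(30*(1 + 120)) = -sqrt(30*121) = -sqrt(3630) = -11*sqrt(30)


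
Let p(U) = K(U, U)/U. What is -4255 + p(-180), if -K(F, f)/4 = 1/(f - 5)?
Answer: -35422876/8325 ≈ -4255.0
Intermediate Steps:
K(F, f) = -4/(-5 + f) (K(F, f) = -4/(f - 5) = -4/(-5 + f))
p(U) = -4/(U*(-5 + U)) (p(U) = (-4/(-5 + U))/U = -4/(U*(-5 + U)))
-4255 + p(-180) = -4255 - 4/(-180*(-5 - 180)) = -4255 - 4*(-1/180)/(-185) = -4255 - 4*(-1/180)*(-1/185) = -4255 - 1/8325 = -35422876/8325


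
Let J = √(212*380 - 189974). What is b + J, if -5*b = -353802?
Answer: 353802/5 + I*√109414 ≈ 70760.0 + 330.78*I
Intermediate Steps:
b = 353802/5 (b = -⅕*(-353802) = 353802/5 ≈ 70760.)
J = I*√109414 (J = √(80560 - 189974) = √(-109414) = I*√109414 ≈ 330.78*I)
b + J = 353802/5 + I*√109414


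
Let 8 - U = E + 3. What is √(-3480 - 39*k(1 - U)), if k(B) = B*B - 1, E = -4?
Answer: I*√5937 ≈ 77.052*I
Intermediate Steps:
U = 9 (U = 8 - (-4 + 3) = 8 - 1*(-1) = 8 + 1 = 9)
k(B) = -1 + B² (k(B) = B² - 1 = -1 + B²)
√(-3480 - 39*k(1 - U)) = √(-3480 - 39*(-1 + (1 - 1*9)²)) = √(-3480 - 39*(-1 + (1 - 9)²)) = √(-3480 - 39*(-1 + (-8)²)) = √(-3480 - 39*(-1 + 64)) = √(-3480 - 39*63) = √(-3480 - 2457) = √(-5937) = I*√5937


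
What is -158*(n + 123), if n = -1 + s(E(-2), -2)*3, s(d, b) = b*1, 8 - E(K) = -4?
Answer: -18328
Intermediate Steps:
E(K) = 12 (E(K) = 8 - 1*(-4) = 8 + 4 = 12)
s(d, b) = b
n = -7 (n = -1 - 2*3 = -1 - 6 = -7)
-158*(n + 123) = -158*(-7 + 123) = -158*116 = -18328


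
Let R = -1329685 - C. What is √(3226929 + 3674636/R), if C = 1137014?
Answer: √19634575896849561765/2466699 ≈ 1796.4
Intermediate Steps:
R = -2466699 (R = -1329685 - 1*1137014 = -1329685 - 1137014 = -2466699)
√(3226929 + 3674636/R) = √(3226929 + 3674636/(-2466699)) = √(3226929 + 3674636*(-1/2466699)) = √(3226929 - 3674636/2466699) = √(7959858862735/2466699) = √19634575896849561765/2466699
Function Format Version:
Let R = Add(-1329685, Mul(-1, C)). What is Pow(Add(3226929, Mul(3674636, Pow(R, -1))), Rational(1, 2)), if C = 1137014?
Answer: Mul(Rational(1, 2466699), Pow(19634575896849561765, Rational(1, 2))) ≈ 1796.4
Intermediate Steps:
R = -2466699 (R = Add(-1329685, Mul(-1, 1137014)) = Add(-1329685, -1137014) = -2466699)
Pow(Add(3226929, Mul(3674636, Pow(R, -1))), Rational(1, 2)) = Pow(Add(3226929, Mul(3674636, Pow(-2466699, -1))), Rational(1, 2)) = Pow(Add(3226929, Mul(3674636, Rational(-1, 2466699))), Rational(1, 2)) = Pow(Add(3226929, Rational(-3674636, 2466699)), Rational(1, 2)) = Pow(Rational(7959858862735, 2466699), Rational(1, 2)) = Mul(Rational(1, 2466699), Pow(19634575896849561765, Rational(1, 2)))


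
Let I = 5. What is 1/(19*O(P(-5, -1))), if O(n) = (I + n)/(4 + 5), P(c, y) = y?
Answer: 9/76 ≈ 0.11842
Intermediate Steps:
O(n) = 5/9 + n/9 (O(n) = (5 + n)/(4 + 5) = (5 + n)/9 = (5 + n)*(⅑) = 5/9 + n/9)
1/(19*O(P(-5, -1))) = 1/(19*(5/9 + (⅑)*(-1))) = 1/(19*(5/9 - ⅑)) = 1/(19*(4/9)) = 1/(76/9) = 9/76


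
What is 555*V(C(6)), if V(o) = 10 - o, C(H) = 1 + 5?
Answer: 2220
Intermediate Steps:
C(H) = 6
555*V(C(6)) = 555*(10 - 1*6) = 555*(10 - 6) = 555*4 = 2220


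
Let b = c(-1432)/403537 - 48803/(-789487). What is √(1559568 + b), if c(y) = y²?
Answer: √158293264664252335828374006429/318587215519 ≈ 1248.8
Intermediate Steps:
b = 1638634806099/318587215519 (b = (-1432)²/403537 - 48803/(-789487) = 2050624*(1/403537) - 48803*(-1/789487) = 2050624/403537 + 48803/789487 = 1638634806099/318587215519 ≈ 5.1434)
√(1559568 + b) = √(1559568 + 1638634806099/318587215519) = √(496860065167341891/318587215519) = √158293264664252335828374006429/318587215519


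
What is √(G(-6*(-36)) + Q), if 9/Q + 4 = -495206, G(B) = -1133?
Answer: I*√30872103346910/165070 ≈ 33.66*I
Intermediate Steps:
Q = -3/165070 (Q = 9/(-4 - 495206) = 9/(-495210) = 9*(-1/495210) = -3/165070 ≈ -1.8174e-5)
√(G(-6*(-36)) + Q) = √(-1133 - 3/165070) = √(-187024313/165070) = I*√30872103346910/165070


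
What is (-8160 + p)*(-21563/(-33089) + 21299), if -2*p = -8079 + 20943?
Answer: -10284210667008/33089 ≈ -3.1080e+8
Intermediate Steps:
p = -6432 (p = -(-8079 + 20943)/2 = -½*12864 = -6432)
(-8160 + p)*(-21563/(-33089) + 21299) = (-8160 - 6432)*(-21563/(-33089) + 21299) = -14592*(-21563*(-1/33089) + 21299) = -14592*(21563/33089 + 21299) = -14592*704784174/33089 = -10284210667008/33089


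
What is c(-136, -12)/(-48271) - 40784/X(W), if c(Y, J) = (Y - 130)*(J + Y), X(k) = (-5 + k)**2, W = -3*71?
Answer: -959902324/573507751 ≈ -1.6737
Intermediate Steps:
W = -213
c(Y, J) = (-130 + Y)*(J + Y)
c(-136, -12)/(-48271) - 40784/X(W) = ((-136)**2 - 130*(-12) - 130*(-136) - 12*(-136))/(-48271) - 40784/(-5 - 213)**2 = (18496 + 1560 + 17680 + 1632)*(-1/48271) - 40784/((-218)**2) = 39368*(-1/48271) - 40784/47524 = -39368/48271 - 40784*1/47524 = -39368/48271 - 10196/11881 = -959902324/573507751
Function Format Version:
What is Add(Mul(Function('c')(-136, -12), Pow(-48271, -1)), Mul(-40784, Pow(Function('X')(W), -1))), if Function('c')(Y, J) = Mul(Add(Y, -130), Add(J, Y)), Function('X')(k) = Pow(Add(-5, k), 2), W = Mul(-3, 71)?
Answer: Rational(-959902324, 573507751) ≈ -1.6737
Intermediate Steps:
W = -213
Function('c')(Y, J) = Mul(Add(-130, Y), Add(J, Y))
Add(Mul(Function('c')(-136, -12), Pow(-48271, -1)), Mul(-40784, Pow(Function('X')(W), -1))) = Add(Mul(Add(Pow(-136, 2), Mul(-130, -12), Mul(-130, -136), Mul(-12, -136)), Pow(-48271, -1)), Mul(-40784, Pow(Pow(Add(-5, -213), 2), -1))) = Add(Mul(Add(18496, 1560, 17680, 1632), Rational(-1, 48271)), Mul(-40784, Pow(Pow(-218, 2), -1))) = Add(Mul(39368, Rational(-1, 48271)), Mul(-40784, Pow(47524, -1))) = Add(Rational(-39368, 48271), Mul(-40784, Rational(1, 47524))) = Add(Rational(-39368, 48271), Rational(-10196, 11881)) = Rational(-959902324, 573507751)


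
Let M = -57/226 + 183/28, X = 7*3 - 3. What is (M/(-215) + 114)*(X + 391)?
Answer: 31709671431/680260 ≈ 46614.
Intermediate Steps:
X = 18 (X = 21 - 3 = 18)
M = 19881/3164 (M = -57*1/226 + 183*(1/28) = -57/226 + 183/28 = 19881/3164 ≈ 6.2835)
(M/(-215) + 114)*(X + 391) = ((19881/3164)/(-215) + 114)*(18 + 391) = ((19881/3164)*(-1/215) + 114)*409 = (-19881/680260 + 114)*409 = (77529759/680260)*409 = 31709671431/680260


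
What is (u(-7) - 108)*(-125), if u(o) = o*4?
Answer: 17000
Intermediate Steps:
u(o) = 4*o
(u(-7) - 108)*(-125) = (4*(-7) - 108)*(-125) = (-28 - 108)*(-125) = -136*(-125) = 17000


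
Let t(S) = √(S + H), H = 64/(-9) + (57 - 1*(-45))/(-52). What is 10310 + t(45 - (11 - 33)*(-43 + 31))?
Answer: 10310 + I*√1387594/78 ≈ 10310.0 + 15.102*I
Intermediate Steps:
H = -2123/234 (H = 64*(-⅑) + (57 + 45)*(-1/52) = -64/9 + 102*(-1/52) = -64/9 - 51/26 = -2123/234 ≈ -9.0726)
t(S) = √(-2123/234 + S) (t(S) = √(S - 2123/234) = √(-2123/234 + S))
10310 + t(45 - (11 - 33)*(-43 + 31)) = 10310 + √(-55198 + 6084*(45 - (11 - 33)*(-43 + 31)))/78 = 10310 + √(-55198 + 6084*(45 - (-22)*(-12)))/78 = 10310 + √(-55198 + 6084*(45 - 1*264))/78 = 10310 + √(-55198 + 6084*(45 - 264))/78 = 10310 + √(-55198 + 6084*(-219))/78 = 10310 + √(-55198 - 1332396)/78 = 10310 + √(-1387594)/78 = 10310 + (I*√1387594)/78 = 10310 + I*√1387594/78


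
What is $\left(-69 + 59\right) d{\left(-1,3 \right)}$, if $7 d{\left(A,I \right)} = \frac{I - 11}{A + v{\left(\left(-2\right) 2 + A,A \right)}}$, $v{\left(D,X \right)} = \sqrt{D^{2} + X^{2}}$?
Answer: $\frac{16}{35} + \frac{16 \sqrt{26}}{35} \approx 2.7881$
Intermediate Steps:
$d{\left(A,I \right)} = \frac{-11 + I}{7 \left(A + \sqrt{A^{2} + \left(-4 + A\right)^{2}}\right)}$ ($d{\left(A,I \right)} = \frac{\left(I - 11\right) \frac{1}{A + \sqrt{\left(\left(-2\right) 2 + A\right)^{2} + A^{2}}}}{7} = \frac{\left(-11 + I\right) \frac{1}{A + \sqrt{\left(-4 + A\right)^{2} + A^{2}}}}{7} = \frac{\left(-11 + I\right) \frac{1}{A + \sqrt{A^{2} + \left(-4 + A\right)^{2}}}}{7} = \frac{\frac{1}{A + \sqrt{A^{2} + \left(-4 + A\right)^{2}}} \left(-11 + I\right)}{7} = \frac{-11 + I}{7 \left(A + \sqrt{A^{2} + \left(-4 + A\right)^{2}}\right)}$)
$\left(-69 + 59\right) d{\left(-1,3 \right)} = \left(-69 + 59\right) \frac{-11 + 3}{7 \left(-1 + \sqrt{\left(-1\right)^{2} + \left(-4 - 1\right)^{2}}\right)} = - 10 \cdot \frac{1}{7} \frac{1}{-1 + \sqrt{1 + \left(-5\right)^{2}}} \left(-8\right) = - 10 \cdot \frac{1}{7} \frac{1}{-1 + \sqrt{1 + 25}} \left(-8\right) = - 10 \cdot \frac{1}{7} \frac{1}{-1 + \sqrt{26}} \left(-8\right) = - 10 \left(- \frac{8}{7 \left(-1 + \sqrt{26}\right)}\right) = \frac{80}{7 \left(-1 + \sqrt{26}\right)}$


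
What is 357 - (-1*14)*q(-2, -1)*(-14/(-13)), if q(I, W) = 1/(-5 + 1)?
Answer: 4592/13 ≈ 353.23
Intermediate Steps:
q(I, W) = -1/4 (q(I, W) = 1/(-4) = -1/4)
357 - (-1*14)*q(-2, -1)*(-14/(-13)) = 357 - -1*14*(-1/4)*(-14/(-13)) = 357 - (-14*(-1/4))*(-14*(-1/13)) = 357 - 7*14/(2*13) = 357 - 1*49/13 = 357 - 49/13 = 4592/13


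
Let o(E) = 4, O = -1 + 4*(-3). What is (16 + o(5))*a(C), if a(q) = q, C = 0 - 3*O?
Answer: 780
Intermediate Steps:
O = -13 (O = -1 - 12 = -13)
C = 39 (C = 0 - 3*(-13) = 0 + 39 = 39)
(16 + o(5))*a(C) = (16 + 4)*39 = 20*39 = 780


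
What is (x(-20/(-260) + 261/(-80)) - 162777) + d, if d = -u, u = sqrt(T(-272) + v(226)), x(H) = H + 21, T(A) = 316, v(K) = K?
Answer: -169269553/1040 - sqrt(542) ≈ -1.6278e+5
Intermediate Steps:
x(H) = 21 + H
u = sqrt(542) (u = sqrt(316 + 226) = sqrt(542) ≈ 23.281)
d = -sqrt(542) ≈ -23.281
(x(-20/(-260) + 261/(-80)) - 162777) + d = ((21 + (-20/(-260) + 261/(-80))) - 162777) - sqrt(542) = ((21 + (-20*(-1/260) + 261*(-1/80))) - 162777) - sqrt(542) = ((21 + (1/13 - 261/80)) - 162777) - sqrt(542) = ((21 - 3313/1040) - 162777) - sqrt(542) = (18527/1040 - 162777) - sqrt(542) = -169269553/1040 - sqrt(542)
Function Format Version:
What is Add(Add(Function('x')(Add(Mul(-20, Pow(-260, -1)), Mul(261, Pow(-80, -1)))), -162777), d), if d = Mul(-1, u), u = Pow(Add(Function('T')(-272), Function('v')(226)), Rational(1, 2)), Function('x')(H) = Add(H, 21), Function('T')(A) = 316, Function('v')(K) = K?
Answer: Add(Rational(-169269553, 1040), Mul(-1, Pow(542, Rational(1, 2)))) ≈ -1.6278e+5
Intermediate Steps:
Function('x')(H) = Add(21, H)
u = Pow(542, Rational(1, 2)) (u = Pow(Add(316, 226), Rational(1, 2)) = Pow(542, Rational(1, 2)) ≈ 23.281)
d = Mul(-1, Pow(542, Rational(1, 2))) ≈ -23.281
Add(Add(Function('x')(Add(Mul(-20, Pow(-260, -1)), Mul(261, Pow(-80, -1)))), -162777), d) = Add(Add(Add(21, Add(Mul(-20, Pow(-260, -1)), Mul(261, Pow(-80, -1)))), -162777), Mul(-1, Pow(542, Rational(1, 2)))) = Add(Add(Add(21, Add(Mul(-20, Rational(-1, 260)), Mul(261, Rational(-1, 80)))), -162777), Mul(-1, Pow(542, Rational(1, 2)))) = Add(Add(Add(21, Add(Rational(1, 13), Rational(-261, 80))), -162777), Mul(-1, Pow(542, Rational(1, 2)))) = Add(Add(Add(21, Rational(-3313, 1040)), -162777), Mul(-1, Pow(542, Rational(1, 2)))) = Add(Add(Rational(18527, 1040), -162777), Mul(-1, Pow(542, Rational(1, 2)))) = Add(Rational(-169269553, 1040), Mul(-1, Pow(542, Rational(1, 2))))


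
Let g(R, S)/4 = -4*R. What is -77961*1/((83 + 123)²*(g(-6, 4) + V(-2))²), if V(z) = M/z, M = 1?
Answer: -77961/387026929 ≈ -0.00020144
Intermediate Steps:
V(z) = 1/z
g(R, S) = -16*R (g(R, S) = 4*(-4*R) = -16*R)
-77961*1/((83 + 123)²*(g(-6, 4) + V(-2))²) = -77961*1/((83 + 123)²*(-16*(-6) + 1/(-2))²) = -77961*1/(42436*(96 - ½)²) = -77961/(((191/2)*206)²) = -77961/(19673²) = -77961/387026929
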